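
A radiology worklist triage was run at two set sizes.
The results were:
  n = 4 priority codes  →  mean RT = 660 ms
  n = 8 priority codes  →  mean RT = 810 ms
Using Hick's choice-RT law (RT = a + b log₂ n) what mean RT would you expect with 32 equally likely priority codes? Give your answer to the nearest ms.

RT is linear in log₂ n, so two points fix the line:
  b = (810 − 660) / (log₂ 8 − log₂ 4) = 150 / (3 − 2) = 150 ms/bit
  a = 660 − 150 × 2 = 360 ms
Then RT(32) = 360 + 150 × log₂ 32 = 360 + 150 × 5 ≈ 1110.000 ms.

1110 ms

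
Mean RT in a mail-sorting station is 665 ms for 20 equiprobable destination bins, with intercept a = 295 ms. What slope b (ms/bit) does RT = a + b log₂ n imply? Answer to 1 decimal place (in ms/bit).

85.6 ms/bit

b = (665 − 295) / log₂(20) = 370 / 4.3219 = 85.610 ms/bit.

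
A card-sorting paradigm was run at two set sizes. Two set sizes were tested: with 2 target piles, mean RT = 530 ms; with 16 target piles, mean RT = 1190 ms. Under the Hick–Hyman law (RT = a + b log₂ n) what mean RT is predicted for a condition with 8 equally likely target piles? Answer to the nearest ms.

970 ms

RT is linear in log₂ n, so two points fix the line:
  b = (1190 − 530) / (log₂ 16 − log₂ 2) = 660 / (4 − 1) = 220 ms/bit
  a = 530 − 220 × 1 = 310 ms
Then RT(8) = 310 + 220 × log₂ 8 = 310 + 220 × 3 ≈ 970.000 ms.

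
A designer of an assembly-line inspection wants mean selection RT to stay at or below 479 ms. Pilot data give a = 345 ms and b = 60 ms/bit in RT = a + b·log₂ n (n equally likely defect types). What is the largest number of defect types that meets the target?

4

Set 345 + 60·log₂ n ≤ 479 → log₂ n ≤ (479 − 345)/60 = 2.2333.
So n ≤ 2^2.2333 = 4.702; the largest integer n is 4.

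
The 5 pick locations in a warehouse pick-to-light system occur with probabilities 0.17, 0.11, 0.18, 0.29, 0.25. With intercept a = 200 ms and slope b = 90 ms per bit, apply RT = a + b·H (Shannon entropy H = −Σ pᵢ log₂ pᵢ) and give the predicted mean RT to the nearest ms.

Entropy contributions −pᵢ log₂ pᵢ: 0.4346, 0.3503, 0.4453, 0.5179, 0.5000; sum H = 2.2481 bits.
RT = a + bH = 200 + 90·2.2481 = 402.33 ms.

402 ms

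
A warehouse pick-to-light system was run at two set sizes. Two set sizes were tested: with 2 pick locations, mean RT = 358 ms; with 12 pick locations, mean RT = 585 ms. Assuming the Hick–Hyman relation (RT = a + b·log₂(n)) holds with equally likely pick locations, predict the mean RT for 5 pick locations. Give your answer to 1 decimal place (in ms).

474.1 ms

RT is linear in log₂ n, so two points fix the line:
  b = (585 − 358) / (log₂ 12 − log₂ 2) = 227 / (3.5850 − 1) = 87.816 ms/bit
  a = 358 − 87.816 × 1 = 270.184 ms
Then RT(5) = 270.184 + 87.816 × log₂ 5 = 270.184 + 87.816 × 2.3219 ≈ 474.086 ms.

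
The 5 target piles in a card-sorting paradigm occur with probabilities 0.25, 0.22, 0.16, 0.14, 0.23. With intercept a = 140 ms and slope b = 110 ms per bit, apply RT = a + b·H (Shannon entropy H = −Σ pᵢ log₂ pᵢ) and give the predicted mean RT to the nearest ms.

392 ms

H = 0.25·log₂(1/0.25) + 0.22·log₂(1/0.22) + 0.16·log₂(1/0.16) + 0.14·log₂(1/0.14) + 0.23·log₂(1/0.23) = 2.2884 bits.
RT = 140 + 110 × 2.2884 = 391.72 ms.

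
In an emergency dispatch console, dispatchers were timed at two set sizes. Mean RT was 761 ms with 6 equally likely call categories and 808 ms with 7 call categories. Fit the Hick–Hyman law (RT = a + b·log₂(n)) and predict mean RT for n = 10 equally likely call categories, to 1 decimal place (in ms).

916.7 ms

Solve the two-equation system in a and b:
  b = (808 − 761) / (log₂ 7 − log₂ 6) = 47 / (2.8074 − 2.5850) = 211.338 ms/bit
  a = 761 − 211.338 × 2.5850 = 214.699 ms
Then RT(10) = 214.699 + 211.338 × log₂ 10 = 214.699 + 211.338 × 3.3219 ≈ 916.749 ms.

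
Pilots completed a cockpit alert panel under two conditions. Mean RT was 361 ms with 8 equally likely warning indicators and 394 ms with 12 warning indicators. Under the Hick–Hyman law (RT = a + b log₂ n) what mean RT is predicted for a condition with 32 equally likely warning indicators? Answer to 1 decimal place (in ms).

Fit slope and intercept:
  b = (394 − 361) / (log₂ 12 − log₂ 8) = 33 / (3.5850 − 3) = 56.414 ms/bit
  a = 361 − 56.414 × 3 = 191.758 ms
Then RT(32) = 191.758 + 56.414 × log₂ 32 = 191.758 + 56.414 × 5 ≈ 473.828 ms.

473.8 ms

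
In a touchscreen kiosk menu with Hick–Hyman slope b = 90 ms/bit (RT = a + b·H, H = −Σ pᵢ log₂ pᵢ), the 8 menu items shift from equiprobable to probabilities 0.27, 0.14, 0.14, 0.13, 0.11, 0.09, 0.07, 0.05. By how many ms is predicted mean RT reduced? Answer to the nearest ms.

The RT saving is b·ΔH. Equiprobable H₀ = log₂(8) = 3.0000 bits; with the given probabilities H = 2.8345 bits.
b·(H₀ − H) = 90 × (3.0000 − 2.8345) = 14.90 ms.

15 ms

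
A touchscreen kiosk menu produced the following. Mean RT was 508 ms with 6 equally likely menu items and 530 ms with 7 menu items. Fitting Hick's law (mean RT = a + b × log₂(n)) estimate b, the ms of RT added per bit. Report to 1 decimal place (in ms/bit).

98.9 ms/bit

The slope on a log₂ axis is (530 − 508) / (2.8074 − 2.5850) = 98.924 ms/bit.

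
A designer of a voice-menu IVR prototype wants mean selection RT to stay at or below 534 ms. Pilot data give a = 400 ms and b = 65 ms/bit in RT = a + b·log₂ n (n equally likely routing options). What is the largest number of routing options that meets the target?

65·log₂ n ≤ 534 − 400 = 134, giving log₂ n ≤ 2.0615 and n ≤ 4.174. The largest whole number is 4.

4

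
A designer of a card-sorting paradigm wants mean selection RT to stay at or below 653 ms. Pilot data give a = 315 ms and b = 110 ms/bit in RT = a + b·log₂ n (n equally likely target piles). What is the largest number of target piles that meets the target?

Set 315 + 110·log₂ n ≤ 653 → log₂ n ≤ (653 − 315)/110 = 3.0727.
So n ≤ 2^3.0727 = 8.414; the largest integer n is 8.

8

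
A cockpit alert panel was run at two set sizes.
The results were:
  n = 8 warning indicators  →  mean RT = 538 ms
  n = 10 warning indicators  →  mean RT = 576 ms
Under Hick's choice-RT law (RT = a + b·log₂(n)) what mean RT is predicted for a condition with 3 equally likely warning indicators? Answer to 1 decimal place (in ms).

371.0 ms

Solve the two-equation system in a and b:
  b = (576 − 538) / (log₂ 10 − log₂ 8) = 38 / (3.3219 − 3) = 118.039 ms/bit
  a = 538 − 118.039 × 3 = 183.884 ms
Then RT(3) = 183.884 + 118.039 × log₂ 3 = 183.884 + 118.039 × 1.5850 ≈ 370.971 ms.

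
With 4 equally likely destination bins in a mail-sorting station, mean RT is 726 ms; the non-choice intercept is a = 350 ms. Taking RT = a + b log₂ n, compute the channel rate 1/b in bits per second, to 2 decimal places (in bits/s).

5.32 bits/s

b = (726 − 350)/log₂ 4 = 376/2 = 188.000 ms per bit = 0.18800 s/bit; the reciprocal is 5.319 bits/s.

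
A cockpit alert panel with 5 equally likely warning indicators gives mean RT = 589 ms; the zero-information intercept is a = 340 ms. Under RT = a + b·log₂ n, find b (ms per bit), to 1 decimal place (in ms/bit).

5 alternatives carry log₂ 5 = 2.3219 bits; the choice cost is 589 − 340 = 249 ms, so b = 249/2.3219 = 107.238 ms/bit.

107.2 ms/bit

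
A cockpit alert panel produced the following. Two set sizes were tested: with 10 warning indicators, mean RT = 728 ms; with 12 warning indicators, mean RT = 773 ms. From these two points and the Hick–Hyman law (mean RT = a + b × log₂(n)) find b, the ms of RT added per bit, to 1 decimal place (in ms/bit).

b = (RT₂ − RT₁)/(log₂ n₂ − log₂ n₁) = (773 − 728)/(3.5850 − 3.3219) = 171.080 ms/bit.

171.1 ms/bit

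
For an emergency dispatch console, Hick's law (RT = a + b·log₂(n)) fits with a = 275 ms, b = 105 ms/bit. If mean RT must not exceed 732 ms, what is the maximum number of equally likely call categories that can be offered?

Information budget: (732 − 275)/105 = 4.3524 bits, so n ≤ 2^4.3524 = 20.427 → at most 20.

20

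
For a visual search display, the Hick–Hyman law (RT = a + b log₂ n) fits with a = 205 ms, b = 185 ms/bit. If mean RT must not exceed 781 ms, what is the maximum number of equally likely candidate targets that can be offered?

Information budget: (781 − 205)/185 = 3.1135 bits, so n ≤ 2^3.1135 = 8.655 → at most 8.

8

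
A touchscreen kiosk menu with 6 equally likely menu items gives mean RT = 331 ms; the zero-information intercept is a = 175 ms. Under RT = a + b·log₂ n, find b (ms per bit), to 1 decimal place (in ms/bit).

60.3 ms/bit

6 alternatives carry log₂ 6 = 2.5850 bits; the choice cost is 331 − 175 = 156 ms, so b = 156/2.5850 = 60.349 ms/bit.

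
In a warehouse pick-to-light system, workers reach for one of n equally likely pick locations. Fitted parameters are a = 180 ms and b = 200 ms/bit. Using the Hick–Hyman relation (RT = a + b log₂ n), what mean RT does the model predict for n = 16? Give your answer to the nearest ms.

log₂(16) = 4 bits, so RT = 180 + 200 × 4 ≈ 980.000 ms.

980 ms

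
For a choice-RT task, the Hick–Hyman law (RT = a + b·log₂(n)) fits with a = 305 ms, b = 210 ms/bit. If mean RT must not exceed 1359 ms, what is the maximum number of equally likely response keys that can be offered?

32

Information budget: (1359 − 305)/210 = 5.0190 bits, so n ≤ 2^5.0190 = 32.425 → at most 32.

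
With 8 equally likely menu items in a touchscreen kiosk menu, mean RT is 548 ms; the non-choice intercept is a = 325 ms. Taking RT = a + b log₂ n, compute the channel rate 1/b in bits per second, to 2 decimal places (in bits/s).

13.45 bits/s

b = (548 − 325)/log₂ 8 = 223/3 = 74.333 ms per bit = 0.07433 s/bit; the reciprocal is 13.453 bits/s.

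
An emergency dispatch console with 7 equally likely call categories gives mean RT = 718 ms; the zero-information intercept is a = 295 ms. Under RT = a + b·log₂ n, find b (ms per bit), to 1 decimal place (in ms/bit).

150.7 ms/bit

log₂(7) = 2.8074 bits.
b = (RT − a)/log₂ n = (718 − 295) / 2.8074 = 150.676 ms/bit.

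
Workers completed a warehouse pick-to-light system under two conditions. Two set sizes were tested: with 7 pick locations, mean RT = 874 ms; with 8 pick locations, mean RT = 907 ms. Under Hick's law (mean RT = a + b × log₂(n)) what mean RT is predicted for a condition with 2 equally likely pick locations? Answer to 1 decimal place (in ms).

Fit slope and intercept:
  b = (907 − 874) / (log₂ 8 − log₂ 7) = 33 / (3 − 2.8074) = 171.299 ms/bit
  a = 874 − 171.299 × 2.8074 = 393.102 ms
Then RT(2) = 393.102 + 171.299 × log₂ 2 = 393.102 + 171.299 × 1 ≈ 564.401 ms.

564.4 ms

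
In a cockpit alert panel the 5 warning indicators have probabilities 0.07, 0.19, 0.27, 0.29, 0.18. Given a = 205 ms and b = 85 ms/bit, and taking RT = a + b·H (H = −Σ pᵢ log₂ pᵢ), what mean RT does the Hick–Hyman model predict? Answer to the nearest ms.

392 ms

Entropy contributions −pᵢ log₂ pᵢ: 0.2686, 0.4552, 0.5100, 0.5179, 0.4453; sum H = 2.1970 bits.
RT = a + bH = 205 + 85·2.1970 = 391.75 ms.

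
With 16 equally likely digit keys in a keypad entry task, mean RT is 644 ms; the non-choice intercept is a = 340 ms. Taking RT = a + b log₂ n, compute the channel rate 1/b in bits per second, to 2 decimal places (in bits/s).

Choice component = 644 − 340 = 304 ms over log₂(16) = 4 bits.
b = 304 / 4 = 76.000 ms/bit, so 1/b = 13.158 bits/s.

13.16 bits/s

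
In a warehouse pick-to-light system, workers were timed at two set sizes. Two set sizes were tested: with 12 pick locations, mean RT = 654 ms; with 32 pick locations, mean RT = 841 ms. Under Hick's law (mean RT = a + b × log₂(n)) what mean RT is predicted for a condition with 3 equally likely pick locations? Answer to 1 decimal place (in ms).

389.7 ms

With log₂ n on the abscissa the relation is linear; from the two conditions:
  b = (841 − 654) / (log₂ 32 − log₂ 12) = 187 / (5 − 3.5850) = 132.152 ms/bit
  a = 654 − 132.152 × 3.5850 = 180.240 ms
Then RT(3) = 180.240 + 132.152 × log₂ 3 = 180.240 + 132.152 × 1.5850 ≈ 389.696 ms.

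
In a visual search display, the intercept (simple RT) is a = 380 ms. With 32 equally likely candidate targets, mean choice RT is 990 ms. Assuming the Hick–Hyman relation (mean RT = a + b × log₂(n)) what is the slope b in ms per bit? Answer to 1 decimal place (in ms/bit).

log₂(32) = 5 bits.
b = (RT − a)/log₂ n = (990 − 380) / 5 = 122.000 ms/bit.

122.0 ms/bit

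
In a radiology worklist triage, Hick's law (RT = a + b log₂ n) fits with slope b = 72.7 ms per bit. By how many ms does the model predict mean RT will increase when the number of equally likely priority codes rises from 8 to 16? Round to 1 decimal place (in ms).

Only the slope matters, since a is common to both: ΔRT = b·log₂(n₂/n₁).
log₂(16) − log₂(8) = log₂(16/8) = log₂(2) = 1.
ΔRT = 72.7 × 1.0000 = 72.700 ms.

72.7 ms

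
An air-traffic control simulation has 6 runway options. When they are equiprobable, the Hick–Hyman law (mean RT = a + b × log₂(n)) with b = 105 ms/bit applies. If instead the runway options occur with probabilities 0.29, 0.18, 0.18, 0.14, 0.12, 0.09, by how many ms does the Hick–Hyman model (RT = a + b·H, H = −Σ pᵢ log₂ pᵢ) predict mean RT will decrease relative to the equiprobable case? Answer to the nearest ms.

10 ms

Equiprobable entropy H₀ = log₂ 6 = 2.5850 bits.
Skewed entropy H = −Σ pᵢ log₂ pᵢ = 2.4854 bits.
ΔRT = b·(H₀ − H) = 105 × 0.0996 = 10.46 ms.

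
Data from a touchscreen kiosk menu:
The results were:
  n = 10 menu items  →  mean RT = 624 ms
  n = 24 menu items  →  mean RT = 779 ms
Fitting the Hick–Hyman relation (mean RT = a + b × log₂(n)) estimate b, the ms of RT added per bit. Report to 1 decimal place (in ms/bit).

b = (RT₂ − RT₁)/(log₂ n₂ − log₂ n₁) = (779 − 624)/(4.5850 − 3.3219) = 122.720 ms/bit.

122.7 ms/bit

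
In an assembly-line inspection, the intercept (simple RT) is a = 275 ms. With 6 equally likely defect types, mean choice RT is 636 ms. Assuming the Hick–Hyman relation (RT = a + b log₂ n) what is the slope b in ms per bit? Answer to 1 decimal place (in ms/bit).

139.7 ms/bit

6 alternatives carry log₂ 6 = 2.5850 bits; the choice cost is 636 − 275 = 361 ms, so b = 361/2.5850 = 139.654 ms/bit.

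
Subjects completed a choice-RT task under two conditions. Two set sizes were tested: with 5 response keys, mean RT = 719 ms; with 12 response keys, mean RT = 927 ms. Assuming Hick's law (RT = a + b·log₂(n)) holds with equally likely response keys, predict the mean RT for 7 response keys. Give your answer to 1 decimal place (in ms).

Fit slope and intercept:
  b = (927 − 719) / (log₂ 12 − log₂ 5) = 208 / (3.5850 − 2.3219) = 164.683 ms/bit
  a = 719 − 164.683 × 2.3219 = 336.618 ms
Then RT(7) = 336.618 + 164.683 × log₂ 7 = 336.618 + 164.683 × 2.8074 ≈ 798.941 ms.

798.9 ms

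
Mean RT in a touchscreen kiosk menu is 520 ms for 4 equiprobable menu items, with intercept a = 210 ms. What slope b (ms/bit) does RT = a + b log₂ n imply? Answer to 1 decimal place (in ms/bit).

b = (520 − 210) / log₂(4) = 310 / 2 = 155.000 ms/bit.

155.0 ms/bit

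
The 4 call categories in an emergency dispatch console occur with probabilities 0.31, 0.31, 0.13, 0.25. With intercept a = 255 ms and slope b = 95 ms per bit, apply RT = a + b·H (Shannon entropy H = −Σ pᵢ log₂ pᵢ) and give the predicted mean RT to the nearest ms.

H = 0.31·log₂(1/0.31) + 0.31·log₂(1/0.31) + 0.13·log₂(1/0.13) + 0.25·log₂(1/0.25) = 1.9302 bits.
RT = 255 + 95 × 1.9302 = 438.37 ms.

438 ms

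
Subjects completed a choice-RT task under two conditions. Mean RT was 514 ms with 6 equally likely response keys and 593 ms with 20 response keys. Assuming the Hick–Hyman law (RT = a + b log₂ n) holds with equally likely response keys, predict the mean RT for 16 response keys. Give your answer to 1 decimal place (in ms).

With log₂ n on the abscissa the relation is linear; from the two conditions:
  b = (593 − 514) / (log₂ 20 − log₂ 6) = 79 / (4.3219 − 2.5850) = 45.482 ms/bit
  a = 514 − 45.482 × 2.5850 = 396.432 ms
Then RT(16) = 396.432 + 45.482 × log₂ 16 = 396.432 + 45.482 × 4 ≈ 578.358 ms.

578.4 ms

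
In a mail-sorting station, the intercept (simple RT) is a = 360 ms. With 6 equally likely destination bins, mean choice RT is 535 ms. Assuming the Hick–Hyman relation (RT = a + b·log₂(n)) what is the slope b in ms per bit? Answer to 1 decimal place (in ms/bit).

log₂(6) = 2.5850 bits.
b = (RT − a)/log₂ n = (535 − 360) / 2.5850 = 67.699 ms/bit.

67.7 ms/bit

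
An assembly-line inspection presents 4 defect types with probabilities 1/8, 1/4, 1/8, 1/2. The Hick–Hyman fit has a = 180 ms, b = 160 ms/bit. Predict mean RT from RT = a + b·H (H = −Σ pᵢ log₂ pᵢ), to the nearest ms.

460 ms

Each term −pᵢ log₂ pᵢ: 0.125·3 + 0.25·2 + 0.125·3 + 0.5·1; summed, H = 1.750 bits.
Mean RT = a + bH = 180 + 160·1.750 = 460.00 ms.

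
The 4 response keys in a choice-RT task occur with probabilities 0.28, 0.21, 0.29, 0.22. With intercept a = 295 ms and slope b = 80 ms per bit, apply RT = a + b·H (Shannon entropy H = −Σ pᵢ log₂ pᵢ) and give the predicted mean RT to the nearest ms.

H = 0.28·log₂(1/0.28) + 0.21·log₂(1/0.21) + 0.29·log₂(1/0.29) + 0.22·log₂(1/0.22) = 1.9855 bits.
RT = 295 + 80 × 1.9855 = 453.84 ms.

454 ms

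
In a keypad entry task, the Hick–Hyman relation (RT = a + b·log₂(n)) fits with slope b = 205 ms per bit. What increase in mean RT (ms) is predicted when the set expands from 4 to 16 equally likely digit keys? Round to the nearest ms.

ΔRT = (a + b log₂ n₂) − (a + b log₂ n₁) = b·(log₂ n₂ − log₂ n₁).
log₂(16) − log₂(4) = log₂(16/4) = log₂(4) = 2.
ΔRT = 205 × 2.0000 = 410.000 ms.

410 ms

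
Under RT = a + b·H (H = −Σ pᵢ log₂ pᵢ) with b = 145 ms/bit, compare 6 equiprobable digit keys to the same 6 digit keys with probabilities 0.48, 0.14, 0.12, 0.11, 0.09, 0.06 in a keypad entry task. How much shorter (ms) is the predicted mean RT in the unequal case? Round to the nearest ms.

The RT saving is b·ΔH. Equiprobable H₀ = log₂(6) = 2.5850 bits; with the given probabilities H = 2.1789 bits.
b·(H₀ − H) = 145 × (2.5850 − 2.1789) = 58.88 ms.

59 ms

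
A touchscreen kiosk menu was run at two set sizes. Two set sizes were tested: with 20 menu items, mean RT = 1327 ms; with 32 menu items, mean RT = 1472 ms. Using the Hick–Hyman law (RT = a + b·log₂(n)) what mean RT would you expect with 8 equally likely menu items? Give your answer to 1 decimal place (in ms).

1044.3 ms

Solve the two-equation system in a and b:
  b = (1472 − 1327) / (log₂ 32 − log₂ 20) = 145 / (5 − 4.3219) = 213.842 ms/bit
  a = 1327 − 213.842 × 4.3219 = 402.792 ms
Then RT(8) = 402.792 + 213.842 × log₂ 8 = 402.792 + 213.842 × 3 ≈ 1044.317 ms.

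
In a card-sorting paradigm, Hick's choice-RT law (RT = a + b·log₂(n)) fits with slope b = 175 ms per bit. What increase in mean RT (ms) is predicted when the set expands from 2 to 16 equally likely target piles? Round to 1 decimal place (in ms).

ΔRT = (a + b log₂ n₂) − (a + b log₂ n₁) = b·(log₂ n₂ − log₂ n₁).
log₂(16) − log₂(2) = log₂(16/2) = log₂(8) = 3.
ΔRT = 175 × 3.0000 = 525.000 ms.

525.0 ms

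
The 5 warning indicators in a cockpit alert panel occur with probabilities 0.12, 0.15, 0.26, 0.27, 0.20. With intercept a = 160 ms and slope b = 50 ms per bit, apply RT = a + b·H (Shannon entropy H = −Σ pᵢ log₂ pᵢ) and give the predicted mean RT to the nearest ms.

Entropy contributions −pᵢ log₂ pᵢ: 0.3671, 0.4105, 0.5053, 0.5100, 0.4644; sum H = 2.2573 bits.
RT = a + bH = 160 + 50·2.2573 = 272.87 ms.

273 ms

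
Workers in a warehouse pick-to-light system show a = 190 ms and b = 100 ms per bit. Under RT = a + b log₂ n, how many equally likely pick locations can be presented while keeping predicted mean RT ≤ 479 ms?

Set 190 + 100·log₂ n ≤ 479 → log₂ n ≤ (479 − 190)/100 = 2.8900.
So n ≤ 2^2.8900 = 7.413; the largest integer n is 7.

7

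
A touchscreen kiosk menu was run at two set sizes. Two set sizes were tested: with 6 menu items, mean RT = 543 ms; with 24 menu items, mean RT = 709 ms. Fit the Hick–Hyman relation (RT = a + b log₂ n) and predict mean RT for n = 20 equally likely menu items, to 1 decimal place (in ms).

687.2 ms

RT is linear in log₂ n, so two points fix the line:
  b = (709 − 543) / (log₂ 24 − log₂ 6) = 166 / (4.5850 − 2.5850) = 83.000 ms/bit
  a = 543 − 83.000 × 2.5850 = 328.448 ms
Then RT(20) = 328.448 + 83.000 × log₂ 20 = 328.448 + 83.000 × 4.3219 ≈ 687.168 ms.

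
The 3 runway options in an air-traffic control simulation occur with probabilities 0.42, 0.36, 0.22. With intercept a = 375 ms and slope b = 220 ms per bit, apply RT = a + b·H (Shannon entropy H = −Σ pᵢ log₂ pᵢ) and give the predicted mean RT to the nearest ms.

713 ms

Entropy contributions −pᵢ log₂ pᵢ: 0.5256, 0.5306, 0.4806; sum H = 1.5368 bits.
RT = a + bH = 375 + 220·1.5368 = 713.10 ms.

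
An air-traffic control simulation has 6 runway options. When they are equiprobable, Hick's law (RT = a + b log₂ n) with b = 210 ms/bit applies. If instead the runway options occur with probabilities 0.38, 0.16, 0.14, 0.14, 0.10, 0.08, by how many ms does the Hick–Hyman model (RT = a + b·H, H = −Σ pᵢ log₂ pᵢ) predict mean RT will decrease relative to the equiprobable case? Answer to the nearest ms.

Equiprobable entropy H₀ = log₂ 6 = 2.5850 bits.
Skewed entropy H = −Σ pᵢ log₂ pᵢ = 2.3714 bits.
ΔRT = b·(H₀ − H) = 210 × 0.2136 = 44.85 ms.

45 ms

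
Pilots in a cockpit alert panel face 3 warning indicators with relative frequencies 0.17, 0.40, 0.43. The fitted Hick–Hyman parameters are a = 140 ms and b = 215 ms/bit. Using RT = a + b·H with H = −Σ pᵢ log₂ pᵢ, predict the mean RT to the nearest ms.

Entropy contributions −pᵢ log₂ pᵢ: 0.4346, 0.5288, 0.5236; sum H = 1.4869 bits.
RT = a + bH = 140 + 215·1.4869 = 459.69 ms.

460 ms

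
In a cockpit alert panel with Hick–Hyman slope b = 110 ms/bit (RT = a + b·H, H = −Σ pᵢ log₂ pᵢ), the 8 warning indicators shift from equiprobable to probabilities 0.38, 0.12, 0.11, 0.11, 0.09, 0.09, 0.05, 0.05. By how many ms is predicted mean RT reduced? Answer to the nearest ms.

The RT saving is b·ΔH. Equiprobable H₀ = log₂(8) = 3.0000 bits; with the given probabilities H = 2.6556 bits.
b·(H₀ − H) = 110 × (3.0000 − 2.6556) = 37.88 ms.

38 ms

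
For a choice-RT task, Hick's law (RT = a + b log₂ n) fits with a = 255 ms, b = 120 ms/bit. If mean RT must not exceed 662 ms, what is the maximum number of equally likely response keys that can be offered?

Set 255 + 120·log₂ n ≤ 662 → log₂ n ≤ (662 − 255)/120 = 3.3917.
So n ≤ 2^3.3917 = 10.495; the largest integer n is 10.

10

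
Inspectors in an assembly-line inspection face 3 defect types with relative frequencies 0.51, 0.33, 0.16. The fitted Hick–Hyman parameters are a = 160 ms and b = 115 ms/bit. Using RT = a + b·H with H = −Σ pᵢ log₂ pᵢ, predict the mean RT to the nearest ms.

326 ms

H = 0.51·log₂(1/0.51) + 0.33·log₂(1/0.33) + 0.16·log₂(1/0.16) = 1.4463 bits.
RT = 160 + 115 × 1.4463 = 326.32 ms.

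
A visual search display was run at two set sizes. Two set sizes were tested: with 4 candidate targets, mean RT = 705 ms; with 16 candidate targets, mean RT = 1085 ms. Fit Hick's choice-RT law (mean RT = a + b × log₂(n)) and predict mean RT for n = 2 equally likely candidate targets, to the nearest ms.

With log₂ n on the abscissa the relation is linear; from the two conditions:
  b = (1085 − 705) / (log₂ 16 − log₂ 4) = 380 / (4 − 2) = 190 ms/bit
  a = 705 − 190 × 2 = 325 ms
Then RT(2) = 325 + 190 × log₂ 2 = 325 + 190 × 1 ≈ 515.000 ms.

515 ms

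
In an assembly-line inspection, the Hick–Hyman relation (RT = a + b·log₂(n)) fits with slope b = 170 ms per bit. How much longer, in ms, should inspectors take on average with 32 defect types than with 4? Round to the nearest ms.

Only the slope matters, since a is common to both: ΔRT = b·log₂(n₂/n₁).
log₂(32) − log₂(4) = log₂(32/4) = log₂(8) = 3.
ΔRT = 170 × 3.0000 = 510.000 ms.

510 ms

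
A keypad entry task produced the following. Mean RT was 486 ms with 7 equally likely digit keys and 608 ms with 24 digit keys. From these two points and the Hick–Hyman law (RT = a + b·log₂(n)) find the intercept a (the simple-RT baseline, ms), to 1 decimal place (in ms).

b = (RT₂ − RT₁)/(log₂ n₂ − log₂ n₁) = (608 − 486)/(4.5850 − 2.8074) = 68.632 ms/bit.
a = RT₁ − b·log₂ n₁ = 486 − 68.632 × 2.8074 = 293.327 ms.

293.3 ms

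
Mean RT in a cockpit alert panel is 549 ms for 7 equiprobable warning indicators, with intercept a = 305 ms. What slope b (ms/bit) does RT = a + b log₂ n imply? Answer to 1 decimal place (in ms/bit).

b = (549 − 305) / log₂(7) = 244 / 2.8074 = 86.915 ms/bit.

86.9 ms/bit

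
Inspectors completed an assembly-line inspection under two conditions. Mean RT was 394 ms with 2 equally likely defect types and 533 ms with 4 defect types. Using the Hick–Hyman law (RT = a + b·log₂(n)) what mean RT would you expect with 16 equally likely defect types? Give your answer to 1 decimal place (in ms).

811.0 ms

RT is linear in log₂ n, so two points fix the line:
  b = (533 − 394) / (log₂ 4 − log₂ 2) = 139 / (2 − 1) = 139.000 ms/bit
  a = 394 − 139.000 × 1 = 255.000 ms
Then RT(16) = 255.000 + 139.000 × log₂ 16 = 255.000 + 139.000 × 4 ≈ 811.000 ms.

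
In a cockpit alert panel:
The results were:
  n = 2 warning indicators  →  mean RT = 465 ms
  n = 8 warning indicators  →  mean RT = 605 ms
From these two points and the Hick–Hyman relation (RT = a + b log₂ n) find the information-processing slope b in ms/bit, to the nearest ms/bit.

70 ms/bit

Slope: b = (605 − 465) / (log₂ 8 − log₂ 2) = 140/2.0000 = 70 ms/bit.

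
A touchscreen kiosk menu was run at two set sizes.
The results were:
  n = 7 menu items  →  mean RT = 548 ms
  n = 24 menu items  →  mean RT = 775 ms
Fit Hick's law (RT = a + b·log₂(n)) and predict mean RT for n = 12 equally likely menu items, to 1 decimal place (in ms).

647.3 ms

RT is linear in log₂ n, so two points fix the line:
  b = (775 − 548) / (log₂ 24 − log₂ 7) = 227 / (4.5850 − 2.8074) = 127.700 ms/bit
  a = 548 − 127.700 × 2.8074 = 189.502 ms
Then RT(12) = 189.502 + 127.700 × log₂ 12 = 189.502 + 127.700 × 3.5850 ≈ 647.300 ms.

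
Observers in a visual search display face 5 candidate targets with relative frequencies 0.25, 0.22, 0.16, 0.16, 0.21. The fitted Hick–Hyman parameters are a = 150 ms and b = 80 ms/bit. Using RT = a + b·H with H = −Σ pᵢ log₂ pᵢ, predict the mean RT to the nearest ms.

H = 0.25·log₂(1/0.25) + 0.22·log₂(1/0.22) + 0.16·log₂(1/0.16) + 0.16·log₂(1/0.16) + 0.21·log₂(1/0.21) = 2.2994 bits.
RT = 150 + 80 × 2.2994 = 333.95 ms.

334 ms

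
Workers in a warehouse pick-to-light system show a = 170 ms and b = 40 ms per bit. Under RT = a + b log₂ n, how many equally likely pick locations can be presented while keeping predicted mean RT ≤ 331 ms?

16

40·log₂ n ≤ 331 − 170 = 161, giving log₂ n ≤ 4.0250 and n ≤ 16.280. The largest whole number is 16.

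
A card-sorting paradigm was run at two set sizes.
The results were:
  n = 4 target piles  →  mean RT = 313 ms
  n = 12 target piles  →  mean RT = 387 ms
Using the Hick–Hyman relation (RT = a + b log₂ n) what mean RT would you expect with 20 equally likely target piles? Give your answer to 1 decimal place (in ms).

RT is linear in log₂ n, so two points fix the line:
  b = (387 − 313) / (log₂ 12 − log₂ 4) = 74 / (3.5850 − 2) = 46.689 ms/bit
  a = 313 − 46.689 × 2 = 219.622 ms
Then RT(20) = 219.622 + 46.689 × log₂ 20 = 219.622 + 46.689 × 4.3219 ≈ 421.408 ms.

421.4 ms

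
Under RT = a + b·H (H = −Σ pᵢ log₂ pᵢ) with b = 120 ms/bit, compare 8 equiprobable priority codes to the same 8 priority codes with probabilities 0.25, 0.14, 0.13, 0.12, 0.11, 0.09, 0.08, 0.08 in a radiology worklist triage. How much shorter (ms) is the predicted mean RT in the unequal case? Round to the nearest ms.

13 ms

Equiprobable entropy H₀ = log₂ 8 = 3.0000 bits.
Skewed entropy H = −Σ pᵢ log₂ pᵢ = 2.8928 bits.
ΔRT = b·(H₀ − H) = 120 × 0.1072 = 12.87 ms.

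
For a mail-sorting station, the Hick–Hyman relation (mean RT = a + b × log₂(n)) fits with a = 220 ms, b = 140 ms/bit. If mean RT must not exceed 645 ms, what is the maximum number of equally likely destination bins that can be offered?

Set 220 + 140·log₂ n ≤ 645 → log₂ n ≤ (645 − 220)/140 = 3.0357.
So n ≤ 2^3.0357 = 8.201; the largest integer n is 8.

8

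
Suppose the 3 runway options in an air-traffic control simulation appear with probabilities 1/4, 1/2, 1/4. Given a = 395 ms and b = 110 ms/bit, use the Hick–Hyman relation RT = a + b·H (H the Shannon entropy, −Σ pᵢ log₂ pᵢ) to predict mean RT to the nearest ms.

H = −Σ pᵢ log₂ pᵢ = 0.25·2 + 0.5·1 + 0.25·2 = 1.500 bits.
RT = 395 + 110 × 1.500 = 560.00 ms.

560 ms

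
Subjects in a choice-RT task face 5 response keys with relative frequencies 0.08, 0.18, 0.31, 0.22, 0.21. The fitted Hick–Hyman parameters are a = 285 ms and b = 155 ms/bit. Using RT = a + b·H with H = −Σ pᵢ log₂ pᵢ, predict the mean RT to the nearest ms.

628 ms

H = 0.08·log₂(1/0.08) + 0.18·log₂(1/0.18) + 0.31·log₂(1/0.31) + 0.22·log₂(1/0.22) + 0.21·log₂(1/0.21) = 2.2140 bits.
RT = 285 + 155 × 2.2140 = 628.17 ms.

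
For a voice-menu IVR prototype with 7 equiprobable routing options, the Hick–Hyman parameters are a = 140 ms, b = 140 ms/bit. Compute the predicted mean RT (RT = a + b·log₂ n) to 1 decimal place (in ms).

533.0 ms

log₂(7) = 2.8074 bits, so RT = 140 + 140 × 2.8074 ≈ 533.030 ms.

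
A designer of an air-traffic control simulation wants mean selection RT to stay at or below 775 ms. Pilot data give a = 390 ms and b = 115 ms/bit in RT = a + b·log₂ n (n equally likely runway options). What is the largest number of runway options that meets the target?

10

Set 390 + 115·log₂ n ≤ 775 → log₂ n ≤ (775 − 390)/115 = 3.3478.
So n ≤ 2^3.3478 = 10.181; the largest integer n is 10.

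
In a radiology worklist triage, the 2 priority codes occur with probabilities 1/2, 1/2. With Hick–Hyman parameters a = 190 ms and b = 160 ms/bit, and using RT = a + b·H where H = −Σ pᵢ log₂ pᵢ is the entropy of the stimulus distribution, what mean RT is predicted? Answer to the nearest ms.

H = −Σ pᵢ log₂ pᵢ = 0.5·1 + 0.5·1 = 1.000 bits.
RT = 190 + 160 × 1.000 = 350.00 ms.

350 ms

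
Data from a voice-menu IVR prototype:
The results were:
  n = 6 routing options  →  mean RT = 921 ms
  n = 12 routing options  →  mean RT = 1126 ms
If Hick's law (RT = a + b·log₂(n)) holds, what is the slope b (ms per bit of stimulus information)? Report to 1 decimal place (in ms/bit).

b = (RT₂ − RT₁)/(log₂ n₂ − log₂ n₁) = (1126 − 921)/(3.5850 − 2.5850) = 205.000 ms/bit.

205.0 ms/bit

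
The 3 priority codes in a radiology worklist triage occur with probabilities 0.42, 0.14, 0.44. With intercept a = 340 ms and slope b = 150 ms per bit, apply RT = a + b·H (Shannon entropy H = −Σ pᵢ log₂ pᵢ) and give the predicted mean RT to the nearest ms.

H = 0.42·log₂(1/0.42) + 0.14·log₂(1/0.14) + 0.44·log₂(1/0.44) = 1.4439 bits.
RT = 340 + 150 × 1.4439 = 556.59 ms.

557 ms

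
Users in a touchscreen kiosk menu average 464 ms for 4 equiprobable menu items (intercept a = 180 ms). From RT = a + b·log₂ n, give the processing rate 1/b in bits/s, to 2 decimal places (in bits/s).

7.04 bits/s

Choice component = 464 − 180 = 284 ms over log₂(4) = 2 bits.
b = 284 / 2 = 142.000 ms/bit, so 1/b = 7.042 bits/s.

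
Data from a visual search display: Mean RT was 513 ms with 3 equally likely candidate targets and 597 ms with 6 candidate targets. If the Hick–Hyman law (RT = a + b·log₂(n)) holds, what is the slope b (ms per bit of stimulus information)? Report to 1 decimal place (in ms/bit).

84.0 ms/bit

b = (RT₂ − RT₁)/(log₂ n₂ − log₂ n₁) = (597 − 513)/(2.5850 − 1.5850) = 84.000 ms/bit.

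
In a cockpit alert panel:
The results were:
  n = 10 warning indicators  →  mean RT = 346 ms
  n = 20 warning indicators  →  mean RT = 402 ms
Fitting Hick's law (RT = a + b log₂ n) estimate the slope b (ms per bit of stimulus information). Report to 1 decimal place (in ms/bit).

b = (RT₂ − RT₁)/(log₂ n₂ − log₂ n₁) = (402 − 346)/(4.3219 − 3.3219) = 56.000 ms/bit.

56.0 ms/bit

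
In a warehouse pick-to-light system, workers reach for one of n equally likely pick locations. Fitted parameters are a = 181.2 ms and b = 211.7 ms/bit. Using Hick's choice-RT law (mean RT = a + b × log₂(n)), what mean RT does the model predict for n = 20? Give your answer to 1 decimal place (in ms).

1096.2 ms

log₂(20) = 4.3219 bits, so RT = 181.2 + 211.7 × 4.3219 ≈ 1096.152 ms.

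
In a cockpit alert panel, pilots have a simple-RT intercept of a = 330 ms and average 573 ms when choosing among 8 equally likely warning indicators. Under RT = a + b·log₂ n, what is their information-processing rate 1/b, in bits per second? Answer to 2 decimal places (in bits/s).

12.35 bits/s

b = (573 − 330)/log₂ 8 = 243/3 = 81.000 ms per bit = 0.08100 s/bit; the reciprocal is 12.346 bits/s.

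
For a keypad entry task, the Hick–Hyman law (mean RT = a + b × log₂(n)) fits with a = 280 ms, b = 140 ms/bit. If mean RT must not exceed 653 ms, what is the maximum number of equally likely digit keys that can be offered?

6

140·log₂ n ≤ 653 − 280 = 373, giving log₂ n ≤ 2.6643 and n ≤ 6.339. The largest whole number is 6.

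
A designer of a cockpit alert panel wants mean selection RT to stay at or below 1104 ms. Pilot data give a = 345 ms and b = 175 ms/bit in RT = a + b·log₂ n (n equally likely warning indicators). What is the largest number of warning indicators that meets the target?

175·log₂ n ≤ 1104 − 345 = 759, giving log₂ n ≤ 4.3371 and n ≤ 20.212. The largest whole number is 20.

20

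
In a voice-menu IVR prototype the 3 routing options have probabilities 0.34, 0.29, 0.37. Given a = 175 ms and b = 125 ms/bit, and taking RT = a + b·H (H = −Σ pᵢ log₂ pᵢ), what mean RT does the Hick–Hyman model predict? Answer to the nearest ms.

Entropy contributions −pᵢ log₂ pᵢ: 0.5292, 0.5179, 0.5307; sum H = 1.5778 bits.
RT = a + bH = 175 + 125·1.5778 = 372.23 ms.

372 ms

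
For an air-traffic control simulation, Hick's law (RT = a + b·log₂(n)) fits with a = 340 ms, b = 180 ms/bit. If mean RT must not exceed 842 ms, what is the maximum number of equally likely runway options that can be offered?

6

180·log₂ n ≤ 842 − 340 = 502, giving log₂ n ≤ 2.7889 and n ≤ 6.911. The largest whole number is 6.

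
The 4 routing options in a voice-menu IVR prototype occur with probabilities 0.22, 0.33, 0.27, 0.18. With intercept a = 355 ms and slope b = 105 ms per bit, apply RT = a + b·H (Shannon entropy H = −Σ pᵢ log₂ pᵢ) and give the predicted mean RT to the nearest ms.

561 ms

Entropy contributions −pᵢ log₂ pᵢ: 0.4806, 0.5278, 0.5100, 0.4453; sum H = 1.9637 bits.
RT = a + bH = 355 + 105·1.9637 = 561.19 ms.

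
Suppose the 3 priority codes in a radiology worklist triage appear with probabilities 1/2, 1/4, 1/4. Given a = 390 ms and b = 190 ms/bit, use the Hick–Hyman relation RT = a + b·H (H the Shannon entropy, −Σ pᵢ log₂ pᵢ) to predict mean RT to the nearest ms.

675 ms

H = −Σ pᵢ log₂ pᵢ = 0.5·1 + 0.25·2 + 0.25·2 = 1.500 bits.
RT = 390 + 190 × 1.500 = 675.00 ms.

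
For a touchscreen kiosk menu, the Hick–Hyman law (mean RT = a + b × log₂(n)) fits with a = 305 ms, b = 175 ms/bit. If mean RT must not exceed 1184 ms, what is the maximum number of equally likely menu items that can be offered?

32

Set 305 + 175·log₂ n ≤ 1184 → log₂ n ≤ (1184 − 305)/175 = 5.0229.
So n ≤ 2^5.0229 = 32.511; the largest integer n is 32.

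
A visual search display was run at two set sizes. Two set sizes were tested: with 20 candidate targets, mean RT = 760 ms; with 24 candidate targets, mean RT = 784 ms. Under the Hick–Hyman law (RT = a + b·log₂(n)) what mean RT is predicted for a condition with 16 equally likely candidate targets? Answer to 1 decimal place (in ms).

Fit slope and intercept:
  b = (784 − 760) / (log₂ 24 − log₂ 20) = 24 / (4.5850 − 4.3219) = 91.243 ms/bit
  a = 760 − 91.243 × 4.3219 = 365.655 ms
Then RT(16) = 365.655 + 91.243 × log₂ 16 = 365.655 + 91.243 × 4 ≈ 730.626 ms.

730.6 ms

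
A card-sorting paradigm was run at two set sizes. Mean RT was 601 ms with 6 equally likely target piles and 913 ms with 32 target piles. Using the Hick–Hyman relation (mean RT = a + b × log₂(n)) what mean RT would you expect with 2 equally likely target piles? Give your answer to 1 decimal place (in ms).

396.2 ms

With log₂ n on the abscissa the relation is linear; from the two conditions:
  b = (913 − 601) / (log₂ 32 − log₂ 6) = 312 / (5 − 2.5850) = 129.191 ms/bit
  a = 601 − 129.191 × 2.5850 = 267.047 ms
Then RT(2) = 267.047 + 129.191 × log₂ 2 = 267.047 + 129.191 × 1 ≈ 396.238 ms.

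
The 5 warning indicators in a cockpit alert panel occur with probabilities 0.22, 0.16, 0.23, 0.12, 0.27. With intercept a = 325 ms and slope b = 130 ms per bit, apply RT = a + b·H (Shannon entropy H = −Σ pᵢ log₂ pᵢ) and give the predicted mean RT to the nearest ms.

620 ms

Entropy contributions −pᵢ log₂ pᵢ: 0.4806, 0.4230, 0.4877, 0.3671, 0.5100; sum H = 2.2683 bits.
RT = a + bH = 325 + 130·2.2683 = 619.89 ms.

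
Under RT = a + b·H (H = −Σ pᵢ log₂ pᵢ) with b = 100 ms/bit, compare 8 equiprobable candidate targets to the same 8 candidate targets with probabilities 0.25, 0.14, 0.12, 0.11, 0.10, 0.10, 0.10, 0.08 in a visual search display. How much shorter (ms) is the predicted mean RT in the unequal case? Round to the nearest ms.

Equiprobable entropy H₀ = log₂ 8 = 3.0000 bits.
Skewed entropy H = −Σ pᵢ log₂ pᵢ = 2.9026 bits.
ΔRT = b·(H₀ − H) = 100 × 0.0974 = 9.74 ms.

10 ms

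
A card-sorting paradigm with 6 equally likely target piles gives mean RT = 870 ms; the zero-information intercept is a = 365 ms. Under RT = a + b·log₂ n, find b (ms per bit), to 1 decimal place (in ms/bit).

6 alternatives carry log₂ 6 = 2.5850 bits; the choice cost is 870 − 365 = 505 ms, so b = 505/2.5850 = 195.361 ms/bit.

195.4 ms/bit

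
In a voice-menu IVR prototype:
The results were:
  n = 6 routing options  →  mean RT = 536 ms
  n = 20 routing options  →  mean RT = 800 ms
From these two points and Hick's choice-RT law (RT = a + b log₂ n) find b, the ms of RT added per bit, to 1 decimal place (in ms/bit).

152.0 ms/bit

The slope on a log₂ axis is (800 − 536) / (4.3219 − 2.5850) = 151.989 ms/bit.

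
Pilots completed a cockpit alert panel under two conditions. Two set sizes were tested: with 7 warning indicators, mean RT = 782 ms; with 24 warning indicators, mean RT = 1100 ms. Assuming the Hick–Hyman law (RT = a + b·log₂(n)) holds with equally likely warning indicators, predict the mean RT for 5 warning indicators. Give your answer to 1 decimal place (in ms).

Fit slope and intercept:
  b = (1100 − 782) / (log₂ 24 − log₂ 7) = 318 / (4.5850 − 2.8074) = 178.892 ms/bit
  a = 782 − 178.892 × 2.8074 = 279.786 ms
Then RT(5) = 279.786 + 178.892 × log₂ 5 = 279.786 + 178.892 × 2.3219 ≈ 695.161 ms.

695.2 ms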